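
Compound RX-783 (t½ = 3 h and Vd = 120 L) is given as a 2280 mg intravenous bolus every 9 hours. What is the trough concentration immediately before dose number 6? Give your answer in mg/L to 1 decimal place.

2.7 mg/L

f = (1/2)^(τ/t½) = (1/2)^(9/3) ≈ 0.1250.
C₀ = D/Vd = 2280/120 ≈ 19.000 mg/L.
Before the 6th dose, 5 doses have been given. Superposition: Cmin = C₀·(f + f² + … + f^5).
≈ 19.000 × (0.1250 + 0.0156 + 0.0020 + 0.0002 + 0.0000) ≈ 19.000 × 0.1428 ≈ 2.713 mg/L.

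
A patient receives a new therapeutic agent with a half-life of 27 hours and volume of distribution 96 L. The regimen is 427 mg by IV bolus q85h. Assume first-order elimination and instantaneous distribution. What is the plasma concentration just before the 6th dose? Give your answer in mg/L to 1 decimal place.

f = (1/2)^(τ/t½) = (1/2)^(85/27) ≈ 0.1128.
C₀ = D/Vd = 427/96 ≈ 4.448 mg/L.
Before the 6th dose, 5 doses have been given. Superposition: Cmin = C₀·(f + f² + … + f^5).
≈ 4.448 × (0.1128 + 0.0127 + 0.0014 + 0.0002 + 0.0000) ≈ 4.448 × 0.1271 ≈ 0.565 mg/L.

0.6 mg/L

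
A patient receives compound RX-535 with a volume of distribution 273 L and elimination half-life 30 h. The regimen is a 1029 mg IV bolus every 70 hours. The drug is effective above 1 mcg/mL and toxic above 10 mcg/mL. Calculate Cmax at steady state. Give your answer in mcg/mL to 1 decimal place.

Over one 70-h interval, 70/30 ≈ 2.3333 half-lives elapse, leaving f ≈ 0.1984 of each dose.
At steady state, accumulation factor R = 1/(1 − e^(−kτ)) ≈ 1.2475.
Each bolus raises the concentration by D/Vd = 1029/273 ≈ 3.769 mcg/mL.
Steady-state peak Cmax,ss = C₀·R ≈ 3.769 × 1.2475 ≈ 4.702 mcg/mL.
Peak 4.7 mcg/mL vs MTC 10 mcg/mL: below toxic threshold.

4.7 mcg/mL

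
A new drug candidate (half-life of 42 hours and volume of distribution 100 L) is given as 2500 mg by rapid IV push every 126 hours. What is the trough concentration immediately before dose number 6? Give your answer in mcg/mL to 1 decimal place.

3.6 mcg/mL

f = (1/2)^(τ/t½) = (1/2)^(126/42) ≈ 0.1250.
C₀ = D/Vd = 2500/100 ≈ 25.000 mcg/mL.
Before the 6th dose, 5 doses have been given. Superposition: Cmin = C₀·(f + f² + … + f^5).
≈ 25.000 × (0.1250 + 0.0156 + 0.0020 + 0.0002 + 0.0000) ≈ 25.000 × 0.1428 ≈ 3.570 mcg/mL.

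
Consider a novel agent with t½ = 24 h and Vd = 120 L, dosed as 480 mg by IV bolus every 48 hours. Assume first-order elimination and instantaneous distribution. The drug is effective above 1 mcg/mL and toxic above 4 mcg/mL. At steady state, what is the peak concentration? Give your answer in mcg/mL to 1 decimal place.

τ = 48 h = 2 half-lives, so f = (1/2)^2 = 0.25.
Accumulation ratio R = 1/(1 − f) = 1/0.75 = 4/3.
Single-dose peak C₀ = D/Vd = 480/120 = 4 mcg/mL.
Steady-state peak Cmax,ss = C₀·R = 4 × 4/3 ≈ 5.333 mcg/mL.
Peak 5.3 mcg/mL vs MTC 4 mcg/mL: exceeds toxic threshold.

5.3 mcg/mL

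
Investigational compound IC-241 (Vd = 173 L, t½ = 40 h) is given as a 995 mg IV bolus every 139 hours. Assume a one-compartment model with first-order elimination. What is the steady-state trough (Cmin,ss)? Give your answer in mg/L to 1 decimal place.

Over one 139-h interval, 139/40 ≈ 3.475 half-lives elapse, leaving f ≈ 0.0899 of each dose.
At steady state, accumulation factor R = 1/(1 − e^(−kτ)) ≈ 1.0988.
Single-dose peak C₀ = D/Vd = 995/173 ≈ 5.751 mg/L.
Cmax,ss = C₀/(1 − f) ≈ 5.751/0.9101 ≈ 6.319 mg/L.
One interval later, Cmin,ss = Cmax,ss·e^(−kτ) ≈ 6.319 × 0.0899 ≈ 0.568 mg/L.

0.6 mg/L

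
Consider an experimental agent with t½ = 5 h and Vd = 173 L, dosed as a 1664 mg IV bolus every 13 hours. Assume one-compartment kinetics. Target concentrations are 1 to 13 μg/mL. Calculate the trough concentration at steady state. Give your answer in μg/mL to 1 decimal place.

1.9 μg/mL

Over one 13-h interval, 13/5 ≈ 2.6 half-lives elapse, leaving f ≈ 0.1649 of each dose.
Single-dose peak C₀ = D/Vd = 1664/173 ≈ 9.618 μg/mL.
Steady-state trough Cmin,ss = C₀·f/(1−f) ≈ 9.618 × 0.1649/0.8351 ≈ 1.899 μg/mL.
Trough 1.9 μg/mL vs MEC 1 μg/mL: adequate.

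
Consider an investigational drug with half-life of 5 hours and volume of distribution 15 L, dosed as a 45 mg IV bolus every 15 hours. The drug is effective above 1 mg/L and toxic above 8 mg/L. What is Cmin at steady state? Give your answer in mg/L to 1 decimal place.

τ = 15 h = 3 half-lives, so f = (1/2)^3 = 0.125.
Accumulation ratio R = 1/(1 − f) = 1/0.875 = 8/7.
Single-dose peak C₀ = D/Vd = 45/15 = 3 mg/L.
Steady-state peak Cmax,ss = C₀·R = 3 × 8/7 ≈ 3.429 mg/L.
Steady-state trough Cmin,ss = Cmax,ss·f ≈ 3.429 × 0.125 ≈ 0.429 mg/L.
Trough 0.4 mg/L vs MEC 1 mg/L: subtherapeutic.

0.4 mg/L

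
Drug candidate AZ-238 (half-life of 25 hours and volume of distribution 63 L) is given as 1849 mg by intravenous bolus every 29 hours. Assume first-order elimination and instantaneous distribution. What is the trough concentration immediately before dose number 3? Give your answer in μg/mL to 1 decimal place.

19.0 μg/mL

f = (1/2)^(τ/t½) = (1/2)^(29/25) ≈ 0.4475.
C₀ = D/Vd = 1849/63 ≈ 29.349 μg/mL.
Before the 3rd dose, 2 doses have been given. Superposition: Cmin = C₀·(f + f²).
≈ 29.349 × (0.4475 + 0.2003) ≈ 29.349 × 0.6478 ≈ 19.012 μg/mL.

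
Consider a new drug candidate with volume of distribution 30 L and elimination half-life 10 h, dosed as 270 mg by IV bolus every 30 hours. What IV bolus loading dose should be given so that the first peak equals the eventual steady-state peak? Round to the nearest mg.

309 mg

f = (1/2)^(30/10) ≈ 0.125000; accumulation ratio R = 1/(1−f) ≈ 1.14286.
Loading dose to hit Cmax,ss on first dose: D_load = D_maint·R ≈ 270 × 1.14286 ≈ 308.57 mg.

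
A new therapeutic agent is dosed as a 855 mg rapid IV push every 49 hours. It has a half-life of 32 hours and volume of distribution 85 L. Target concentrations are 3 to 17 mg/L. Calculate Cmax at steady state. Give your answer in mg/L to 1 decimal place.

k = ln2/t½ = ln2/32 ≈ 0.021661 h⁻¹; fraction remaining f = e^(−kτ) = e^(−0.021661×49) ≈ 0.3460.
At steady state, accumulation factor R = 1/(1 − e^(−kτ)) ≈ 1.5291.
Each bolus raises the concentration by D/Vd = 855/85 ≈ 10.059 mg/L.
Steady-state peak Cmax,ss = C₀·R ≈ 10.059 × 1.5291 ≈ 15.381 mg/L.
Peak 15.4 mg/L vs MTC 17 mg/L: below toxic threshold.

15.4 mg/L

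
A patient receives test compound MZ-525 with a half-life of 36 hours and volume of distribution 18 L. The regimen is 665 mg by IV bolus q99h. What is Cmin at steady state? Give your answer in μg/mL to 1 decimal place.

k = ln2/t½ = ln2/36 ≈ 0.019254 h⁻¹; fraction remaining f = e^(−kτ) = e^(−0.019254×99) ≈ 0.1487.
Each bolus raises the concentration by D/Vd = 665/18 ≈ 36.944 μg/mL.
Steady-state trough Cmin,ss = C₀·f/(1−f) ≈ 36.944 × 0.1487/0.8513 ≈ 6.453 μg/mL.

6.5 μg/mL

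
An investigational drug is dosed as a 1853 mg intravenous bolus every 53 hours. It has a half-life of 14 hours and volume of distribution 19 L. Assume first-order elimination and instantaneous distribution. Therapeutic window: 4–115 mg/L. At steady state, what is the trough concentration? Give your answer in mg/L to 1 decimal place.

7.6 mg/L

Over one 53-h interval, 53/14 ≈ 3.7857 half-lives elapse, leaving f ≈ 0.0725 of each dose.
Accumulation ratio R = 1/(1 − f) ≈ 1/0.9275 ≈ 1.0782.
Single-dose peak C₀ = D/Vd = 1853/19 ≈ 97.526 mg/L.
Steady-state peak Cmax,ss = C₀·R ≈ 97.526 × 1.0782 ≈ 105.153 mg/L.
Steady-state trough Cmin,ss = Cmax,ss·f ≈ 105.153 × 0.0725 ≈ 7.624 mg/L.
Trough 7.6 mg/L vs MEC 4 mg/L: adequate.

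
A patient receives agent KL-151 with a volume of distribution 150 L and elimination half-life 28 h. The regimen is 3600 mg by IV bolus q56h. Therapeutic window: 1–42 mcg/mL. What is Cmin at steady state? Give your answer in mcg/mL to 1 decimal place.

The dosing interval is 2 half-lives, so f = 2^(−2) = 0.25.
At steady state, R = 1/(1 − 0.25) = 4/3.
Single-dose peak C₀ = D/Vd = 3600/150 = 24 mcg/mL.
Steady-state peak Cmax,ss = C₀·R = 24 × 4/3 ≈ 32.000 mcg/mL.
Steady-state trough Cmin,ss = Cmax,ss·f ≈ 32.000 × 0.25 ≈ 8.000 mcg/mL.
Trough 8.0 mcg/mL vs MEC 1 mcg/mL: adequate.

8.0 mcg/mL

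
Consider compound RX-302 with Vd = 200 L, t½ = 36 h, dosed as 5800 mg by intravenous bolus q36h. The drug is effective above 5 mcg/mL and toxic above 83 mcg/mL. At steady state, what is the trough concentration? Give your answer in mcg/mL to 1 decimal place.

τ = 36 h = 1 half-life, so f = (1/2)^1 = 0.5.
Accumulation ratio R = 1/(1 − f) = 1/0.5 = 2/1.
Single-dose peak C₀ = D/Vd = 5800/200 = 29 mcg/mL.
Steady-state peak Cmax,ss = C₀·R = 29 × 2/1 ≈ 58.000 mcg/mL.
Steady-state trough Cmin,ss = Cmax,ss·f ≈ 58.000 × 0.5 ≈ 29.000 mcg/mL.
Trough 29.0 mcg/mL vs MEC 5 mcg/mL: adequate.

29.0 mcg/mL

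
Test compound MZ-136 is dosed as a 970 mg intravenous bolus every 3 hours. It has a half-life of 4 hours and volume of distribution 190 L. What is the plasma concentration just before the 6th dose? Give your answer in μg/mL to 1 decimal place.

6.9 μg/mL

f = (1/2)^(τ/t½) = (1/2)^(3/4) ≈ 0.5946.
C₀ = D/Vd = 970/190 ≈ 5.105 μg/mL.
Before the 6th dose, 5 doses have been given. Superposition: Cmin = C₀·(f + f² + … + f^5).
≈ 5.105 × (0.5946 + 0.3535 + 0.2102 + 0.1250 + 0.0743) ≈ 5.105 × 1.3576 ≈ 6.931 μg/mL.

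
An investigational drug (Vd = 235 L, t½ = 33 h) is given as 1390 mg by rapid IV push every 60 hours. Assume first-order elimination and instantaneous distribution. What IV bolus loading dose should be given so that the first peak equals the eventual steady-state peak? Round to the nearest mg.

f = (1/2)^(60/33) ≈ 0.283578; accumulation ratio R = 1/(1−f) ≈ 1.39583.
Loading dose to hit Cmax,ss on first dose: D_load = D_maint·R ≈ 1390 × 1.39583 ≈ 1940.20 mg.

1940 mg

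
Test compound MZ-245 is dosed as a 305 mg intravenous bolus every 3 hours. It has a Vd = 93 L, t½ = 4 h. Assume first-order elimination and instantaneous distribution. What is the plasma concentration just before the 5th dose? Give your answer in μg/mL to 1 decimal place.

f = (1/2)^(τ/t½) = (1/2)^(3/4) ≈ 0.5946.
C₀ = D/Vd = 305/93 ≈ 3.280 μg/mL.
Before the 5th dose, 4 doses have been given. Superposition: Cmin = C₀·(f + f² + … + f^4).
≈ 3.280 × (0.5946 + 0.3535 + 0.2102 + 0.1250) ≈ 3.280 × 1.2833 ≈ 4.209 μg/mL.

4.2 μg/mL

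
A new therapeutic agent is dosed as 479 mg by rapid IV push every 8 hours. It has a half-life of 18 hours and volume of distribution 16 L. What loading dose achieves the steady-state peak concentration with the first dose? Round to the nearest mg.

f = (1/2)^(8/18) ≈ 0.734867; accumulation ratio R = 1/(1−f) ≈ 3.77169.
Loading dose to hit Cmax,ss on first dose: D_load = D_maint·R ≈ 479 × 3.77169 ≈ 1806.64 mg.

1807 mg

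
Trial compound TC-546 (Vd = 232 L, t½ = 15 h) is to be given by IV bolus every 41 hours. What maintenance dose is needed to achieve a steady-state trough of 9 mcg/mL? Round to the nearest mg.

τ/t½ = 41/15 ≈ 2.7333, so f = (1/2)^(41/15) ≈ 0.150378.
Cmin,ss = (D/Vd)·f/(1−f), so D = Cmin,ss·Vd·(1−f)/f.
D = 9 × 232 × (1−f)/f ≈ 9 × 232 × 5.64991 ≈ 11797.01 mg.

11797 mg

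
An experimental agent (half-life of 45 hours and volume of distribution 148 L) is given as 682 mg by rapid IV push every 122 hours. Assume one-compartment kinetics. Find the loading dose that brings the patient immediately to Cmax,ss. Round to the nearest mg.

f = (1/2)^(122/45) ≈ 0.152712; accumulation ratio R = 1/(1−f) ≈ 1.18024.
Loading dose to hit Cmax,ss on first dose: D_load = D_maint·R ≈ 682 × 1.18024 ≈ 804.92 mg.

805 mg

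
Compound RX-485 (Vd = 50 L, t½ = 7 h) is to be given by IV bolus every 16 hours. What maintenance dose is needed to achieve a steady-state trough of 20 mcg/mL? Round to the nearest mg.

3876 mg

τ/t½ = 16/7 ≈ 2.2857, so f = (1/2)^(16/7) ≈ 0.205084.
Cmin,ss = (D/Vd)·f/(1−f), so D = Cmin,ss·Vd·(1−f)/f.
D = 20 × 50 × (1−f)/f ≈ 20 × 50 × 3.87605 ≈ 3876.05 mg.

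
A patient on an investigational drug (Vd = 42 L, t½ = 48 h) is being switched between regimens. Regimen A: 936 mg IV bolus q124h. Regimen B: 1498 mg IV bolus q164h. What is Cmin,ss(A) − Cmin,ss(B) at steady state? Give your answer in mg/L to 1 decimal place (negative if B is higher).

0.8 mg/L

Regimen A: f = (1/2)^(124/48) ≈ 0.1669; Cmin,ss = (936/42)·f/(1−f) ≈ 4.465 mg/L.
Regimen B: f = (1/2)^(164/48) ≈ 0.0936; Cmin,ss = (1498/42)·f/(1−f) ≈ 3.683 mg/L.
Difference ≈ 4.465 − 3.683 ≈ 0.782 mg/L.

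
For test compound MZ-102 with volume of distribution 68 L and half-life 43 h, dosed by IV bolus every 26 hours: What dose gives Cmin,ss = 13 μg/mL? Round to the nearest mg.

τ/t½ = 26/43 ≈ 0.60465, so f = (1/2)^(26/43) ≈ 0.657630.
Cmin,ss = (D/Vd)·f/(1−f), so D = Cmin,ss·Vd·(1−f)/f.
D = 13 × 68 × (1−f)/f ≈ 13 × 68 × 0.52061 ≈ 460.22 mg.

460 mg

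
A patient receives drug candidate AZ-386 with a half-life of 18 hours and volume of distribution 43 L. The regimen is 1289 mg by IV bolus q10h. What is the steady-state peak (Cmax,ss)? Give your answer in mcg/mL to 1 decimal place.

93.8 mcg/mL

Over one 10-h interval, 10/18 ≈ 0.55556 half-lives elapse, leaving f ≈ 0.6804 of each dose.
At steady state, accumulation factor R = 1/(1 − e^(−kτ)) ≈ 3.1289.
Each bolus raises the concentration by D/Vd = 1289/43 ≈ 29.977 mcg/mL.
Steady-state peak Cmax,ss = C₀·R ≈ 29.977 × 3.1289 ≈ 93.795 mcg/mL.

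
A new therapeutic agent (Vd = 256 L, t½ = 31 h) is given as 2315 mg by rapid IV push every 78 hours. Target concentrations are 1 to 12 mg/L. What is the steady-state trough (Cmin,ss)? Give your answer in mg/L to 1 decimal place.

k = ln2/t½ = ln2/31 ≈ 0.022360 h⁻¹; fraction remaining f = e^(−kτ) = e^(−0.022360×78) ≈ 0.1748.
At steady state, accumulation factor R = 1/(1 − e^(−kτ)) ≈ 1.2118.
Each bolus raises the concentration by D/Vd = 2315/256 ≈ 9.043 mg/L.
Steady-state peak Cmax,ss = C₀·R ≈ 9.043 × 1.2118 ≈ 10.958 mg/L.
One interval later, Cmin,ss = Cmax,ss·e^(−kτ) ≈ 10.958 × 0.1748 ≈ 1.915 mg/L.
Trough 1.9 mg/L vs MEC 1 mg/L: adequate.

1.9 mg/L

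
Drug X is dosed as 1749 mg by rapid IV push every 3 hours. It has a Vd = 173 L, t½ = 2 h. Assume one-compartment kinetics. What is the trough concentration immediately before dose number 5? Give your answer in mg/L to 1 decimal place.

f = (1/2)^(τ/t½) = (1/2)^(3/2) ≈ 0.3536.
C₀ = D/Vd = 1749/173 ≈ 10.110 mg/L.
Before the 5th dose, 4 doses have been given. Superposition: Cmin = C₀·(f + f² + … + f^4).
≈ 10.110 × (0.3536 + 0.1250 + 0.0442 + 0.0156) ≈ 10.110 × 0.5384 ≈ 5.443 mg/L.

5.4 mg/L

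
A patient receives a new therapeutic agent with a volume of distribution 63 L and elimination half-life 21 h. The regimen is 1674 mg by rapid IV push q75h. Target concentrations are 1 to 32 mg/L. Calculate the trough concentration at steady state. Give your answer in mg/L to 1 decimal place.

Over one 75-h interval, 75/21 ≈ 3.5714 half-lives elapse, leaving f ≈ 0.0841 of each dose.
Accumulation ratio R = 1/(1 − f) ≈ 1/0.9159 ≈ 1.0918.
Each bolus raises the concentration by D/Vd = 1674/63 ≈ 26.571 mg/L.
Cmax,ss = C₀/(1 − f) ≈ 26.571/0.9159 ≈ 29.011 mg/L.
One interval later, Cmin,ss = Cmax,ss·e^(−kτ) ≈ 29.011 × 0.0841 ≈ 2.440 mg/L.
Trough 2.4 mg/L vs MEC 1 mg/L: adequate.

2.4 mg/L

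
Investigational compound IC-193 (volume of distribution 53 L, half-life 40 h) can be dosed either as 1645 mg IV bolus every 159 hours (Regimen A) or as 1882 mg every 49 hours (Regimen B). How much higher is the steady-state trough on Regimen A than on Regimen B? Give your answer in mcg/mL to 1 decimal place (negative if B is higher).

Regimen A: f = (1/2)^(159/40) ≈ 0.0636; Cmin,ss = (1645/53)·f/(1−f) ≈ 2.108 mcg/mL.
Regimen B: f = (1/2)^(49/40) ≈ 0.4278; Cmin,ss = (1882/53)·f/(1−f) ≈ 26.548 mcg/mL.
Difference ≈ 2.108 − 26.548 ≈ -24.440 mcg/mL.

-24.4 mcg/mL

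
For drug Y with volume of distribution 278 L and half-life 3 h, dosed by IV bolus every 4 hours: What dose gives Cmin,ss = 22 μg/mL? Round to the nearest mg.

τ/t½ = 4/3 ≈ 1.3333, so f = (1/2)^(4/3) ≈ 0.396850.
Cmin,ss = (D/Vd)·f/(1−f), so D = Cmin,ss·Vd·(1−f)/f.
D = 22 × 278 × (1−f)/f ≈ 22 × 278 × 1.51984 ≈ 9295.34 mg.

9295 mg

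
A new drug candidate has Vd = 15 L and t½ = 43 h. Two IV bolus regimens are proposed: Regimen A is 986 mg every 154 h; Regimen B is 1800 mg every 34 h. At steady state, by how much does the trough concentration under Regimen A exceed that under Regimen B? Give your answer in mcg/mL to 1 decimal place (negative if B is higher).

-158.4 mcg/mL

Regimen A: f = (1/2)^(154/43) ≈ 0.0835; Cmin,ss = (986/15)·f/(1−f) ≈ 5.989 mcg/mL.
Regimen B: f = (1/2)^(34/43) ≈ 0.5781; Cmin,ss = (1800/15)·f/(1−f) ≈ 164.428 mcg/mL.
Difference ≈ 5.989 − 164.428 ≈ -158.439 mcg/mL.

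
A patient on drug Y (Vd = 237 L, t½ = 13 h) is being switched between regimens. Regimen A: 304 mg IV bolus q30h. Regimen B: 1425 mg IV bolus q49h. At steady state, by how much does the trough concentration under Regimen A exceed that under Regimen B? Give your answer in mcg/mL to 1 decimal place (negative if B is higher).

-0.2 mcg/mL

Regimen A: f = (1/2)^(30/13) ≈ 0.2020; Cmin,ss = (304/237)·f/(1−f) ≈ 0.325 mcg/mL.
Regimen B: f = (1/2)^(49/13) ≈ 0.0733; Cmin,ss = (1425/237)·f/(1−f) ≈ 0.476 mcg/mL.
Difference ≈ 0.325 − 0.476 ≈ -0.151 mcg/mL.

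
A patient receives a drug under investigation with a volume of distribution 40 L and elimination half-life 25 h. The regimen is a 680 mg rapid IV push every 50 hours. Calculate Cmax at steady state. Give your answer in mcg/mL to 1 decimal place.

22.7 mcg/mL

The dosing interval is 2 half-lives, so f = 2^(−2) = 0.25.
Accumulation ratio R = 1/(1 − f) = 1/0.75 = 4/3.
Single-dose peak C₀ = D/Vd = 680/40 = 17 mcg/mL.
Steady-state peak Cmax,ss = C₀·R = 17 × 4/3 ≈ 22.667 mcg/mL.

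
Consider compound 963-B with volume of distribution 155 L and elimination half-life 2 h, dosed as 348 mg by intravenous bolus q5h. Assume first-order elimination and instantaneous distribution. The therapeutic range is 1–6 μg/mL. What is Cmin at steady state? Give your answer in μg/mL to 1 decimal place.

Over one 5-h interval, 5/2 ≈ 2.5 half-lives elapse, leaving f ≈ 0.1768 of each dose.
Accumulation ratio R = 1/(1 − f) ≈ 1/0.8232 ≈ 1.2148.
Single-dose peak C₀ = D/Vd = 348/155 ≈ 2.245 μg/mL.
Steady-state peak Cmax,ss = C₀·R ≈ 2.245 × 1.2148 ≈ 2.727 μg/mL.
Steady-state trough Cmin,ss = Cmax,ss·f ≈ 2.727 × 0.1768 ≈ 0.482 μg/mL.
Trough 0.5 μg/mL vs MEC 1 μg/mL: subtherapeutic.

0.5 μg/mL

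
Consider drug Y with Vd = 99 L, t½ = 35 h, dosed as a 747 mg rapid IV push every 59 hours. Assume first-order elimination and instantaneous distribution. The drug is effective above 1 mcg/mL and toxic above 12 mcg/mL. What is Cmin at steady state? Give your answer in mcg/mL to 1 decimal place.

Over one 59-h interval, 59/35 ≈ 1.6857 half-lives elapse, leaving f ≈ 0.3108 of each dose.
Single-dose peak C₀ = D/Vd = 747/99 ≈ 7.545 mcg/mL.
Steady-state trough Cmin,ss = C₀·f/(1−f) ≈ 7.545 × 0.3108/0.6892 ≈ 3.402 mcg/mL.
Trough 3.4 mcg/mL vs MEC 1 mcg/mL: adequate.

3.4 mcg/mL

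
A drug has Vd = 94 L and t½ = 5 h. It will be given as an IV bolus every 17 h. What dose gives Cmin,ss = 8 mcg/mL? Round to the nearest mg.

τ/t½ = 17/5 ≈ 3.4, so f = (1/2)^(17/5) ≈ 0.094732.
Cmin,ss = (D/Vd)·f/(1−f), so D = Cmin,ss·Vd·(1−f)/f.
D = 8 × 94 × (1−f)/f ≈ 8 × 94 × 9.55610 ≈ 7186.19 mg.

7186 mg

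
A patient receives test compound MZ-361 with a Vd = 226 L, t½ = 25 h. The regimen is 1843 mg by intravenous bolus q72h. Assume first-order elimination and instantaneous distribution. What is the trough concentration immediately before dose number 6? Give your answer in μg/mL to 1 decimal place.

f = (1/2)^(τ/t½) = (1/2)^(72/25) ≈ 0.1358.
C₀ = D/Vd = 1843/226 ≈ 8.155 μg/mL.
Before the 6th dose, 5 doses have been given. Superposition: Cmin = C₀·(f + f² + … + f^5).
≈ 8.155 × (0.1358 + 0.0184 + 0.0025 + 0.0003 + 0.0000) ≈ 8.155 × 0.1570 ≈ 1.280 μg/mL.

1.3 μg/mL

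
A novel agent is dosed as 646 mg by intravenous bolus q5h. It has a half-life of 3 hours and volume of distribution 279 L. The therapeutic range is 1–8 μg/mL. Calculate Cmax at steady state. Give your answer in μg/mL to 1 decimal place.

k = ln2/t½ = ln2/3 ≈ 0.231049 h⁻¹; fraction remaining f = e^(−kτ) = e^(−0.231049×5) ≈ 0.3150.
At steady state, accumulation factor R = 1/(1 − e^(−kτ)) ≈ 1.4599.
Single-dose peak C₀ = D/Vd = 646/279 ≈ 2.315 μg/mL.
Steady-state peak Cmax,ss = C₀·R ≈ 2.315 × 1.4599 ≈ 3.380 μg/mL.
Peak 3.4 μg/mL vs MTC 8 μg/mL: below toxic threshold.

3.4 μg/mL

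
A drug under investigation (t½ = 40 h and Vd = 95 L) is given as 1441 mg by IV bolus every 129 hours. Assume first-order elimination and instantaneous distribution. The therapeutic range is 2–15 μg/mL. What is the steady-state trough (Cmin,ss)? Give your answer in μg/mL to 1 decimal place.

1.8 μg/mL

Over one 129-h interval, 129/40 ≈ 3.225 half-lives elapse, leaving f ≈ 0.1069 of each dose.
Accumulation ratio R = 1/(1 − f) ≈ 1/0.8931 ≈ 1.1197.
Single-dose peak C₀ = D/Vd = 1441/95 ≈ 15.168 μg/mL.
Cmax,ss = C₀/(1 − f) ≈ 15.168/0.8931 ≈ 16.984 μg/mL.
One interval later, Cmin,ss = Cmax,ss·e^(−kτ) ≈ 16.984 × 0.1069 ≈ 1.816 μg/mL.
Trough 1.8 μg/mL vs MEC 2 μg/mL: subtherapeutic.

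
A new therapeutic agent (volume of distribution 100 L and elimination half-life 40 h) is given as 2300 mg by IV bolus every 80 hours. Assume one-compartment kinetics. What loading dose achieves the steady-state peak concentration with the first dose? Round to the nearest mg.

3067 mg

f = (1/2)^(80/40) ≈ 0.250000; accumulation ratio R = 1/(1−f) ≈ 1.33333.
Loading dose to hit Cmax,ss on first dose: D_load = D_maint·R ≈ 2300 × 1.33333 ≈ 3066.66 mg.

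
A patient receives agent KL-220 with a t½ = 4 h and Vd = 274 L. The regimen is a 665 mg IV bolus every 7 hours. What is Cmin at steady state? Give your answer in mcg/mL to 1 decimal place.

1.0 mcg/mL

k = ln2/t½ = ln2/4 ≈ 0.173287 h⁻¹; fraction remaining f = e^(−kτ) = e^(−0.173287×7) ≈ 0.2973.
Accumulation ratio R = 1/(1 − f) ≈ 1/0.7027 ≈ 1.4231.
Each bolus raises the concentration by D/Vd = 665/274 ≈ 2.427 mcg/mL.
Cmax,ss = C₀/(1 − f) ≈ 2.427/0.7027 ≈ 3.454 mcg/mL.
Steady-state trough Cmin,ss = Cmax,ss·f ≈ 3.454 × 0.2973 ≈ 1.027 mcg/mL.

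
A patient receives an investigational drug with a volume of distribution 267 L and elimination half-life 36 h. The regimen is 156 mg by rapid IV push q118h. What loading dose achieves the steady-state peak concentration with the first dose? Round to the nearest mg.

f = (1/2)^(118/36) ≈ 0.103108; accumulation ratio R = 1/(1−f) ≈ 1.11496.
Loading dose to hit Cmax,ss on first dose: D_load = D_maint·R ≈ 156 × 1.11496 ≈ 173.93 mg.

174 mg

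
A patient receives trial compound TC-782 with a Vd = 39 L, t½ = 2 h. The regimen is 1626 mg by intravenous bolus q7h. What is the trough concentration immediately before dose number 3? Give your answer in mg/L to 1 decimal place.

4.0 mg/L

f = (1/2)^(τ/t½) = (1/2)^(7/2) ≈ 0.0884.
C₀ = D/Vd = 1626/39 ≈ 41.692 mg/L.
Before the 3rd dose, 2 doses have been given. Superposition: Cmin = C₀·(f + f²).
≈ 41.692 × (0.0884 + 0.0078) ≈ 41.692 × 0.0962 ≈ 4.011 mg/L.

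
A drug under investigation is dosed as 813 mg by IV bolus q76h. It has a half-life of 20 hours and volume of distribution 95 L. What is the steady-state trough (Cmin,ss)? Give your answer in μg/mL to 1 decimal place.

0.7 μg/mL

τ/t½ = 76/20 ≈ 3.8, so fraction remaining f = (1/2)^(76/20) ≈ 0.0718.
Single-dose peak C₀ = D/Vd = 813/95 ≈ 8.558 μg/mL.
Steady-state trough Cmin,ss = C₀·f/(1−f) ≈ 8.558 × 0.0718/0.9282 ≈ 0.662 μg/mL.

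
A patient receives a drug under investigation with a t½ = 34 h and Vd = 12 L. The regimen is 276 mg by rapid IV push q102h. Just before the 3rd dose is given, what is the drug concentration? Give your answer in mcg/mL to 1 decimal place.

3.2 mcg/mL

f = (1/2)^(τ/t½) = (1/2)^(102/34) ≈ 0.1250.
C₀ = D/Vd = 276/12 ≈ 23.000 mcg/mL.
Before the 3rd dose, 2 doses have been given. Superposition: Cmin = C₀·(f + f²).
≈ 23.000 × (0.1250 + 0.0156) ≈ 23.000 × 0.1406 ≈ 3.234 mcg/mL.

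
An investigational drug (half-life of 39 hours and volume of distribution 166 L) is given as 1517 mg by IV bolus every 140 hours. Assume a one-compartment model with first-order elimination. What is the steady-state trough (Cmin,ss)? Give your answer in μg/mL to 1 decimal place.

0.8 μg/mL

k = ln2/t½ = ln2/39 ≈ 0.017773 h⁻¹; fraction remaining f = e^(−kτ) = e^(−0.017773×140) ≈ 0.0831.
Each bolus raises the concentration by D/Vd = 1517/166 ≈ 9.139 μg/mL.
Steady-state trough Cmin,ss = C₀·f/(1−f) ≈ 9.139 × 0.0831/0.9169 ≈ 0.828 μg/mL.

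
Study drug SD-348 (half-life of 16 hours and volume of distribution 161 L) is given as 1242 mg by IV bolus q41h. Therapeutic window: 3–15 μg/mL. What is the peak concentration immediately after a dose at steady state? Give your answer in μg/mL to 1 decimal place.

9.3 μg/mL

τ/t½ = 41/16 ≈ 2.5625, so fraction remaining f = (1/2)^(41/16) ≈ 0.1693.
Accumulation ratio R = 1/(1 − f) ≈ 1/0.8307 ≈ 1.2038.
Each bolus raises the concentration by D/Vd = 1242/161 ≈ 7.714 μg/mL.
Steady-state peak Cmax,ss = C₀·R ≈ 7.714 × 1.2038 ≈ 9.286 μg/mL.
Peak 9.3 μg/mL vs MTC 15 μg/mL: below toxic threshold.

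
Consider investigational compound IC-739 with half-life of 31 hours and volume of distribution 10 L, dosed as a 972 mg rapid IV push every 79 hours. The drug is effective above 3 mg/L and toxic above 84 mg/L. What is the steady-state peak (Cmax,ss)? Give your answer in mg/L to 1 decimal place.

117.2 mg/L

τ/t½ = 79/31 ≈ 2.5484, so fraction remaining f = (1/2)^(79/31) ≈ 0.1709.
At steady state, accumulation factor R = 1/(1 − e^(−kτ)) ≈ 1.2061.
Single-dose peak C₀ = D/Vd = 972/10 ≈ 97.200 mg/L.
Steady-state peak Cmax,ss = C₀·R ≈ 97.200 × 1.2061 ≈ 117.233 mg/L.
Peak 117.2 mg/L vs MTC 84 mg/L: exceeds toxic threshold.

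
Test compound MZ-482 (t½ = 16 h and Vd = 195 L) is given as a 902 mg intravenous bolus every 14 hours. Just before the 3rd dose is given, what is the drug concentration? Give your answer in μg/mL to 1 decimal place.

f = (1/2)^(τ/t½) = (1/2)^(14/16) ≈ 0.5453.
C₀ = D/Vd = 902/195 ≈ 4.626 μg/mL.
Before the 3rd dose, 2 doses have been given. Superposition: Cmin = C₀·(f + f²).
≈ 4.626 × (0.5453 + 0.2974) ≈ 4.626 × 0.8427 ≈ 3.898 μg/mL.

3.9 μg/mL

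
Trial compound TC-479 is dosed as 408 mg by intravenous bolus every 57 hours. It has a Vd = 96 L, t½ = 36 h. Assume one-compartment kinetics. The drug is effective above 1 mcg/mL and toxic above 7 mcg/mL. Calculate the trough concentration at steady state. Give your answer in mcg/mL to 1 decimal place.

τ/t½ = 57/36 ≈ 1.5833, so fraction remaining f = (1/2)^(57/36) ≈ 0.3337.
Accumulation ratio R = 1/(1 − f) ≈ 1/0.6663 ≈ 1.5008.
Single-dose peak C₀ = D/Vd = 408/96 ≈ 4.250 mcg/mL.
Steady-state peak Cmax,ss = C₀·R ≈ 4.250 × 1.5008 ≈ 6.378 mcg/mL.
One interval later, Cmin,ss = Cmax,ss·e^(−kτ) ≈ 6.378 × 0.3337 ≈ 2.128 mcg/mL.
Trough 2.1 mcg/mL vs MEC 1 mcg/mL: adequate.

2.1 mcg/mL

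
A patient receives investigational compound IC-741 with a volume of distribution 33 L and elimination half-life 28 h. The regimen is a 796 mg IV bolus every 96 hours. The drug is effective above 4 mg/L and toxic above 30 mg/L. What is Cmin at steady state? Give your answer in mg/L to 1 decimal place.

k = ln2/t½ = ln2/28 ≈ 0.024755 h⁻¹; fraction remaining f = e^(−kτ) = e^(−0.024755×96) ≈ 0.0929.
At steady state, accumulation factor R = 1/(1 − e^(−kτ)) ≈ 1.1024.
Each bolus raises the concentration by D/Vd = 796/33 ≈ 24.121 mg/L.
Cmax,ss = C₀/(1 − f) ≈ 24.121/0.9071 ≈ 26.591 mg/L.
Steady-state trough Cmin,ss = Cmax,ss·f ≈ 26.591 × 0.0929 ≈ 2.470 mg/L.
Trough 2.5 mg/L vs MEC 4 mg/L: subtherapeutic.

2.5 mg/L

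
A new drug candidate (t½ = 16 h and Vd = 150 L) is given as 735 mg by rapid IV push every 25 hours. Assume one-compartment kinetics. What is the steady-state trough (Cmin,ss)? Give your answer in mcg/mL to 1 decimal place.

2.5 mcg/mL

τ/t½ = 25/16 ≈ 1.5625, so fraction remaining f = (1/2)^(25/16) ≈ 0.3386.
Each bolus raises the concentration by D/Vd = 735/150 ≈ 4.900 mcg/mL.
Steady-state trough Cmin,ss = C₀·f/(1−f) ≈ 4.900 × 0.3386/0.6614 ≈ 2.509 mcg/mL.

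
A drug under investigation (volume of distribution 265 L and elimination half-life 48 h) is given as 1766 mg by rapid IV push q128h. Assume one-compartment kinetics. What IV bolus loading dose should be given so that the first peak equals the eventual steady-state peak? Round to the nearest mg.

f = (1/2)^(128/48) ≈ 0.157490; accumulation ratio R = 1/(1−f) ≈ 1.18693.
Loading dose to hit Cmax,ss on first dose: D_load = D_maint·R ≈ 1766 × 1.18693 ≈ 2096.12 mg.

2096 mg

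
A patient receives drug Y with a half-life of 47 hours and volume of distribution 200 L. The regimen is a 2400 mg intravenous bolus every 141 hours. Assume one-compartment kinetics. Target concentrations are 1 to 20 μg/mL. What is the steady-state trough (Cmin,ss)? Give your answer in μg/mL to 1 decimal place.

1.7 μg/mL

τ = 141 h = 3 half-lives, so f = (1/2)^3 = 0.125.
At steady state, R = 1/(1 − 0.125) = 8/7.
Single-dose peak C₀ = D/Vd = 2400/200 = 12 μg/mL.
Steady-state peak Cmax,ss = C₀·R = 12 × 8/7 ≈ 13.714 μg/mL.
Steady-state trough Cmin,ss = Cmax,ss·f ≈ 13.714 × 0.125 ≈ 1.714 μg/mL.
Trough 1.7 μg/mL vs MEC 1 μg/mL: adequate.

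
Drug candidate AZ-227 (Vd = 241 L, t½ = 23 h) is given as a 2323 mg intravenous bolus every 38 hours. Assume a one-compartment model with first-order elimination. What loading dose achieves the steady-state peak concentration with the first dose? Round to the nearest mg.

f = (1/2)^(38/23) ≈ 0.318160; accumulation ratio R = 1/(1−f) ≈ 1.46662.
Loading dose to hit Cmax,ss on first dose: D_load = D_maint·R ≈ 2323 × 1.46662 ≈ 3406.96 mg.

3407 mg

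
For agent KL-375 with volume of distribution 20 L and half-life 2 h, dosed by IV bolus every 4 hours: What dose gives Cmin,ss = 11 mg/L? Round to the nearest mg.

660 mg

τ/t½ = 4/2 ≈ 2, so f = (1/2)^(4/2) ≈ 0.250000.
Cmin,ss = (D/Vd)·f/(1−f), so D = Cmin,ss·Vd·(1−f)/f.
D = 11 × 20 × (1−f)/f ≈ 11 × 20 × 3.00000 ≈ 660.00 mg.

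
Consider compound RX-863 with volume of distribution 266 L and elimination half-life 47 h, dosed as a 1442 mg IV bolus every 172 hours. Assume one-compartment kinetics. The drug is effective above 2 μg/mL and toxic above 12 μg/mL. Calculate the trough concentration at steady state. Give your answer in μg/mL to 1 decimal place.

k = ln2/t½ = ln2/47 ≈ 0.014748 h⁻¹; fraction remaining f = e^(−kτ) = e^(−0.014748×172) ≈ 0.0791.
Each bolus raises the concentration by D/Vd = 1442/266 ≈ 5.421 μg/mL.
Steady-state trough Cmin,ss = C₀·f/(1−f) ≈ 5.421 × 0.0791/0.9209 ≈ 0.466 μg/mL.
Trough 0.5 μg/mL vs MEC 2 μg/mL: subtherapeutic.

0.5 μg/mL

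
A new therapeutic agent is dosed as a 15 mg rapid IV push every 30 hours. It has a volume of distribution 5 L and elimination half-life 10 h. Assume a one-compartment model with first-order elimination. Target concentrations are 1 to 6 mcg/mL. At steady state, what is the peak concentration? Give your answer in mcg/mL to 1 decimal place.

3.4 mcg/mL

The dosing interval is 3 half-lives, so f = 2^(−3) = 0.125.
At steady state, R = 1/(1 − 0.125) = 8/7.
Single-dose peak C₀ = D/Vd = 15/5 = 3 mcg/mL.
Steady-state peak Cmax,ss = C₀·R = 3 × 8/7 ≈ 3.429 mcg/mL.
Peak 3.4 mcg/mL vs MTC 6 mcg/mL: below toxic threshold.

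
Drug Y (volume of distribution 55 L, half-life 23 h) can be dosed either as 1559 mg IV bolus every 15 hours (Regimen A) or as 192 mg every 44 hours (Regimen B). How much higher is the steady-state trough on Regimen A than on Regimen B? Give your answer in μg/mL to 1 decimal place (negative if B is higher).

48.3 μg/mL

Regimen A: f = (1/2)^(15/23) ≈ 0.6363; Cmin,ss = (1559/55)·f/(1−f) ≈ 49.591 μg/mL.
Regimen B: f = (1/2)^(44/23) ≈ 0.2655; Cmin,ss = (192/55)·f/(1−f) ≈ 1.262 μg/mL.
Difference ≈ 49.591 − 1.262 ≈ 48.329 μg/mL.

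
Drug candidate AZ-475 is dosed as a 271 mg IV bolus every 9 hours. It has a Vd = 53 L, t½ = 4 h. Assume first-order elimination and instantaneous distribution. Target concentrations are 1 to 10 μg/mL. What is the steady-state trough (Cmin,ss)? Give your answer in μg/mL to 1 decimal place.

Over one 9-h interval, 9/4 ≈ 2.25 half-lives elapse, leaving f ≈ 0.2102 of each dose.
Accumulation ratio R = 1/(1 − f) ≈ 1/0.7898 ≈ 1.2661.
Each bolus raises the concentration by D/Vd = 271/53 ≈ 5.113 μg/mL.
Cmax,ss = C₀/(1 − f) ≈ 5.113/0.7898 ≈ 6.474 μg/mL.
One interval later, Cmin,ss = Cmax,ss·e^(−kτ) ≈ 6.474 × 0.2102 ≈ 1.361 μg/mL.
Trough 1.4 μg/mL vs MEC 1 μg/mL: adequate.

1.4 μg/mL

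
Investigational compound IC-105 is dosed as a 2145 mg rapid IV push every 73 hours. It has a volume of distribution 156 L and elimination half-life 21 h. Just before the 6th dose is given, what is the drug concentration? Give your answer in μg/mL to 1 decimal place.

1.4 μg/mL

f = (1/2)^(τ/t½) = (1/2)^(73/21) ≈ 0.0899.
C₀ = D/Vd = 2145/156 ≈ 13.750 μg/mL.
Before the 6th dose, 5 doses have been given. Superposition: Cmin = C₀·(f + f² + … + f^5).
≈ 13.750 × (0.0899 + 0.0081 + 0.0007 + 0.0001 + 0.0000) ≈ 13.750 × 0.0988 ≈ 1.359 μg/mL.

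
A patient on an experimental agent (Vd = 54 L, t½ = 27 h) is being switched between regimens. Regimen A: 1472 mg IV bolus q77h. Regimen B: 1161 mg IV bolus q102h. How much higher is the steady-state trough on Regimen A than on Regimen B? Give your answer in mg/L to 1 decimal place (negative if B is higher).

Regimen A: f = (1/2)^(77/27) ≈ 0.1385; Cmin,ss = (1472/54)·f/(1−f) ≈ 4.382 mg/L.
Regimen B: f = (1/2)^(102/27) ≈ 0.0729; Cmin,ss = (1161/54)·f/(1−f) ≈ 1.691 mg/L.
Difference ≈ 4.382 − 1.691 ≈ 2.691 mg/L.

2.7 mg/L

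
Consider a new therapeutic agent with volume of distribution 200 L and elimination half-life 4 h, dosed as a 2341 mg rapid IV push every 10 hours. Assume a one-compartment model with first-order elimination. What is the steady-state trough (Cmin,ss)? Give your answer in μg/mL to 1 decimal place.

2.5 μg/mL

k = ln2/t½ = ln2/4 ≈ 0.173287 h⁻¹; fraction remaining f = e^(−kτ) = e^(−0.173287×10) ≈ 0.1768.
Accumulation ratio R = 1/(1 − f) ≈ 1/0.8232 ≈ 1.2148.
Single-dose peak C₀ = D/Vd = 2341/200 ≈ 11.705 μg/mL.
Cmax,ss = C₀/(1 − f) ≈ 11.705/0.8232 ≈ 14.219 μg/mL.
Steady-state trough Cmin,ss = Cmax,ss·f ≈ 14.219 × 0.1768 ≈ 2.514 μg/mL.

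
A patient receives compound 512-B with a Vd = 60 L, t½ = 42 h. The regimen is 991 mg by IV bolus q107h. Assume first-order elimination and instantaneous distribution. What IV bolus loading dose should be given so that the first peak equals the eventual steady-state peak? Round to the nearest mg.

f = (1/2)^(107/42) ≈ 0.171037; accumulation ratio R = 1/(1−f) ≈ 1.20633.
Loading dose to hit Cmax,ss on first dose: D_load = D_maint·R ≈ 991 × 1.20633 ≈ 1195.47 mg.

1195 mg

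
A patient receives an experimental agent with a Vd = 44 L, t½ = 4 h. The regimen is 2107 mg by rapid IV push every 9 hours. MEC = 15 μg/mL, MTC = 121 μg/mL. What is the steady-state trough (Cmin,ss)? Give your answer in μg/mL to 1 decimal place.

k = ln2/t½ = ln2/4 ≈ 0.173287 h⁻¹; fraction remaining f = e^(−kτ) = e^(−0.173287×9) ≈ 0.2102.
Each bolus raises the concentration by D/Vd = 2107/44 ≈ 47.886 μg/mL.
Steady-state trough Cmin,ss = C₀·f/(1−f) ≈ 47.886 × 0.2102/0.7898 ≈ 12.745 μg/mL.
Trough 12.7 μg/mL vs MEC 15 μg/mL: subtherapeutic.

12.7 μg/mL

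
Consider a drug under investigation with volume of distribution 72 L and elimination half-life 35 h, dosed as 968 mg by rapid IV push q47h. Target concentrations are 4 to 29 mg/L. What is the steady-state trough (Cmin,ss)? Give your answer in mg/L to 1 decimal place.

Over one 47-h interval, 47/35 ≈ 1.3429 half-lives elapse, leaving f ≈ 0.3942 of each dose.
Accumulation ratio R = 1/(1 − f) ≈ 1/0.6058 ≈ 1.6507.
Each bolus raises the concentration by D/Vd = 968/72 ≈ 13.444 mg/L.
Steady-state peak Cmax,ss = C₀·R ≈ 13.444 × 1.6507 ≈ 22.192 mg/L.
One interval later, Cmin,ss = Cmax,ss·e^(−kτ) ≈ 22.192 × 0.3942 ≈ 8.748 mg/L.
Trough 8.7 mg/L vs MEC 4 mg/L: adequate.

8.7 mg/L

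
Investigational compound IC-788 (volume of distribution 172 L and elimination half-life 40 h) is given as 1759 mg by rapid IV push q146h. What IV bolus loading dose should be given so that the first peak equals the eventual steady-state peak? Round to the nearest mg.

f = (1/2)^(146/40) ≈ 0.079660; accumulation ratio R = 1/(1−f) ≈ 1.08655.
Loading dose to hit Cmax,ss on first dose: D_load = D_maint·R ≈ 1759 × 1.08655 ≈ 1911.24 mg.

1911 mg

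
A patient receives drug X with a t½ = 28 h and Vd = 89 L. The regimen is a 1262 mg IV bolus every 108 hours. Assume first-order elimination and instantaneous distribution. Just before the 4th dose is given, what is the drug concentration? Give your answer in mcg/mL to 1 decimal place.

f = (1/2)^(τ/t½) = (1/2)^(108/28) ≈ 0.0690.
C₀ = D/Vd = 1262/89 ≈ 14.180 mcg/mL.
Before the 4th dose, 3 doses have been given. Superposition: Cmin = C₀·(f + f² + … + f^3).
≈ 14.180 × (0.0690 + 0.0048 + 0.0003) ≈ 14.180 × 0.0741 ≈ 1.051 mcg/mL.

1.1 mcg/mL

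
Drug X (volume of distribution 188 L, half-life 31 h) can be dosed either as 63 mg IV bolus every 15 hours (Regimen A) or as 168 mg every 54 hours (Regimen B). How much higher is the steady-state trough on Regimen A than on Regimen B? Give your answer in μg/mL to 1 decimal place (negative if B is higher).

0.5 μg/mL

Regimen A: f = (1/2)^(15/31) ≈ 0.7151; Cmin,ss = (63/188)·f/(1−f) ≈ 0.841 μg/mL.
Regimen B: f = (1/2)^(54/31) ≈ 0.2990; Cmin,ss = (168/188)·f/(1−f) ≈ 0.381 μg/mL.
Difference ≈ 0.841 − 0.381 ≈ 0.460 μg/mL.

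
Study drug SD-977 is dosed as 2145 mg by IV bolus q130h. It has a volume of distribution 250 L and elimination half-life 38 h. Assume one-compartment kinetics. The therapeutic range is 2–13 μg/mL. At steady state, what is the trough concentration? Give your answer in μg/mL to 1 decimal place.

0.9 μg/mL

Over one 130-h interval, 130/38 ≈ 3.4211 half-lives elapse, leaving f ≈ 0.0934 of each dose.
Each bolus raises the concentration by D/Vd = 2145/250 ≈ 8.580 μg/mL.
Steady-state trough Cmin,ss = C₀·f/(1−f) ≈ 8.580 × 0.0934/0.9066 ≈ 0.884 μg/mL.
Trough 0.9 μg/mL vs MEC 2 μg/mL: subtherapeutic.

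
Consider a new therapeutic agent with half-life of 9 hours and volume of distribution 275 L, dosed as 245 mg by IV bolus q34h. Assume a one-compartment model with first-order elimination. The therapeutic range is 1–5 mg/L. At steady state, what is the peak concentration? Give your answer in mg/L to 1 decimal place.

k = ln2/t½ = ln2/9 ≈ 0.077016 h⁻¹; fraction remaining f = e^(−kτ) = e^(−0.077016×34) ≈ 0.0729.
At steady state, accumulation factor R = 1/(1 − e^(−kτ)) ≈ 1.0786.
Single-dose peak C₀ = D/Vd = 245/275 ≈ 0.891 mg/L.
Steady-state peak Cmax,ss = C₀·R ≈ 0.891 × 1.0786 ≈ 0.961 mg/L.
Peak 1.0 mg/L vs MTC 5 mg/L: below toxic threshold.

1.0 mg/L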